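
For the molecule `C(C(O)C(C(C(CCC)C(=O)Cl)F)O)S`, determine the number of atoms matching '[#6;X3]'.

1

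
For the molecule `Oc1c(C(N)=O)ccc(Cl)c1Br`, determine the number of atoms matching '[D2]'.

2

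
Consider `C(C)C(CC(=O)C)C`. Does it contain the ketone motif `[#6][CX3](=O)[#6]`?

Yes

The pattern [#6][CX3](=O)[#6] describes a carbonyl carbon (no H) flanked by two carbons — a ketone.
The molecule carries an acetyl/ketone group (-C(=O)CH3), whose atoms satisfy every constraint of the query, so the pattern matches.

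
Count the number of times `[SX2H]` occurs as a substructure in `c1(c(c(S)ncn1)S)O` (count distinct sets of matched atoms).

2

[SX2H] is the SMARTS for a thiol: an aliphatic sulfur with two connections, one being H.
The molecule carries 2 separate instances of a thiol (-SH) meeting every constraint; each maps to a distinct set of atoms, giving 2 matches.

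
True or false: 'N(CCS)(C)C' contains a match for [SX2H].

The pattern [SX2H] describes an aliphatic sulfur with two connections, one being H — a thiol.
The molecule carries a thiol (-SH), whose atoms satisfy every constraint of the query, so the pattern matches.

True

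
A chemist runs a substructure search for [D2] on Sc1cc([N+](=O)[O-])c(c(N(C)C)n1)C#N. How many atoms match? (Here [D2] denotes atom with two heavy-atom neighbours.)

The query [D2] means: atom with exactly two heavy-atom neighbours.
Check the 15 heavy atoms by environment: 1× n (aromatic, D2) → match; 4× c (aromatic, D3) → no; 1× c (aromatic, D2) → match; 1× N (charge +1, D3) → no; 1× O (charge -1, D1) → no; 1× O (D1) → no; 1× C (D2) → match; 1× N (D1) → no; 1× N (D3) → no; 2× C (D1) → no; 1× S (D1) → no.
Summing the matching environments: 1 + 1 + 1 = 3 matching atoms.

3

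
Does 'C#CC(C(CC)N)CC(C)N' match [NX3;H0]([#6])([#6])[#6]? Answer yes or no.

No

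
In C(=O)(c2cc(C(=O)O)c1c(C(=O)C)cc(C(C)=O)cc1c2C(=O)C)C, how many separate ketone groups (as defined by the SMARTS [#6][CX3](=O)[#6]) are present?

4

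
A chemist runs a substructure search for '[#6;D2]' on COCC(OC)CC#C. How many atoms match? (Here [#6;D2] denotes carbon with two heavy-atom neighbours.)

3

The query [#6;D2] means: any carbon bonded to exactly two heavy atoms.
Check the 9 heavy atoms by environment: 3× C (D2) → match; 1× C (D3) → no; 3× C (D1) → no; 2× O (D2) → no.
That gives 3 matching atoms.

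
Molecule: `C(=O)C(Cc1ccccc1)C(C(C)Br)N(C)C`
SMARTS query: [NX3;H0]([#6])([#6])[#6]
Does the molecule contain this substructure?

Yes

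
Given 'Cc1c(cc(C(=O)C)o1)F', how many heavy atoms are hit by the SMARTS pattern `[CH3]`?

2

The query [CH3] means: aliphatic carbon with exactly three hydrogens.
Check the 10 heavy atoms by environment: 1× o (aromatic, H0) → no; 3× c (aromatic, H0) → no; 1× c (aromatic, H1) → no; 2× C (H3) → match; 1× F (H0) → no; 1× C (H0) → no; 1× O (H0) → no.
That gives 2 matching atoms.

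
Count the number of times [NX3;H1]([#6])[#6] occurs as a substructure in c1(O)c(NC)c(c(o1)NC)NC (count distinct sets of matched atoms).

[NX3;H1]([#6])[#6] is the SMARTS for a secondary amine: a trivalent nitrogen with one H, bonded to two carbons.
The molecule carries 3 separate instances of an N-methylamino group (-NHCH3) meeting every constraint; each maps to a distinct set of atoms, giving 3 matches.

3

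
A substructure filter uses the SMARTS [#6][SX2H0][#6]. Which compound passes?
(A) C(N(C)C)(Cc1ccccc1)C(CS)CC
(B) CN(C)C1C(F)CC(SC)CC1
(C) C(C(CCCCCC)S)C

B

[#6][SX2H0][#6] describes an aliphatic sulfur bridging two carbons with no H on the sulfur (a thioether).
(A) has a thiol (-SH) but the sulfur has H1, not H0 bridging two carbons.
(B) contains a methylthio ether (-SCH3), which satisfies every atom and bond constraint.
(C) has a thiol (-SH) but the sulfur has H1, not H0 bridging two carbons.
So the answer is (B).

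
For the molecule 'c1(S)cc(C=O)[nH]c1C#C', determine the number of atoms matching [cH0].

3

The query [cH0] means: aromatic carbon with no attached hydrogen (substituted or ring-fusion).
Check the 10 heavy atoms by environment: 1× n (aromatic, H1) → no; 3× c (aromatic, H0) → match; 1× c (aromatic, H1) → no; 1× C (H0) → no; 2× C (H1) → no; 1× S (H1) → no; 1× O (H0) → no.
That gives 3 matching atoms.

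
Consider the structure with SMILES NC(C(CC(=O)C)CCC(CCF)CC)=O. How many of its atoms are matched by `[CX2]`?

0

Check the 16 heavy atoms by environment: 10× C (X4) → no; 2× C (X3) → no; 2× O (X1) → no; 1× N (X3) → no; 1× F (X1) → no.
No environment satisfies the query, so 0 matching atoms.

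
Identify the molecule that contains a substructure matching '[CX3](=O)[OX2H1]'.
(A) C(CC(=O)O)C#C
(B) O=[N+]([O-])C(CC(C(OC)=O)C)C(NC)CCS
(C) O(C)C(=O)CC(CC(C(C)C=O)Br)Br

[CX3](=O)[OX2H1] describes an sp2 carbon double-bonded to O and single-bonded to an -OH oxygen (a carboxylic acid).
(A) contains a carboxylic acid group (-C(=O)OH), which satisfies every atom and bond constraint.
(B) has a methyl-ester group (-C(=O)OCH3) but the singly-bonded O has no H (OX2H0, not OX2H1).
(C) has an aldehyde (-CHO) but there is no singly-bonded oxygen on the carbonyl carbon.
So the answer is (A).

A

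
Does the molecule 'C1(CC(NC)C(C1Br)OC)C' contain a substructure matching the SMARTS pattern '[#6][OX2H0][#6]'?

Yes

The pattern [#6][OX2H0][#6] describes an aliphatic oxygen bridging two carbons with no H on the oxygen — an ether.
The molecule carries a methoxy ether (-OCH3), whose atoms satisfy every constraint of the query, so the pattern matches.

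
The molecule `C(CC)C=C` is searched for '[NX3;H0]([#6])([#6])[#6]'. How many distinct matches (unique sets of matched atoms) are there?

[NX3;H0]([#6])([#6])[#6] is the SMARTS for a tertiary amine: a trivalent nitrogen with no H, bonded to three carbons.
No fragment in the molecule satisfies every constraint, giving 0 matches.

0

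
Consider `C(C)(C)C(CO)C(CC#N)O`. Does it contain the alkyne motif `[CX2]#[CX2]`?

No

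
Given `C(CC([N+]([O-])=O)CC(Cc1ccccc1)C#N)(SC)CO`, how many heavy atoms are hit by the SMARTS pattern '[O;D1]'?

The query [O;D1] means: aliphatic oxygen bonded to exactly one heavy atom.
Check the 21 heavy atoms by environment: 5× C (D2) → no; 3× C (D3) → no; 1× N (D1) → no; 1× c (aromatic, D3) → no; 5× c (aromatic, D2) → no; 1× S (D2) → no; 1× C (D1) → no; 1× N (charge +1, D3) → no; 1× O (charge -1, D1) → match; 2× O (D1) → match.
Summing the matching environments: 1 + 2 = 3 matching atoms.

3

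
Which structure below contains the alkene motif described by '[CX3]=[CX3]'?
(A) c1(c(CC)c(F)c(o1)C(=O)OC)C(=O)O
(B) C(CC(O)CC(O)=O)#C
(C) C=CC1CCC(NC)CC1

C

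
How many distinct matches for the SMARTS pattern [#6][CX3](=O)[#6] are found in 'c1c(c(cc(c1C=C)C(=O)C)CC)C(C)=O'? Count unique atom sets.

[#6][CX3](=O)[#6] is the SMARTS for a ketone: a carbonyl carbon (no H) flanked by two carbons.
The molecule carries 2 separate instances of an acetyl/ketone group (-C(=O)CH3) meeting every constraint; each maps to a distinct set of atoms, giving 2 matches.

2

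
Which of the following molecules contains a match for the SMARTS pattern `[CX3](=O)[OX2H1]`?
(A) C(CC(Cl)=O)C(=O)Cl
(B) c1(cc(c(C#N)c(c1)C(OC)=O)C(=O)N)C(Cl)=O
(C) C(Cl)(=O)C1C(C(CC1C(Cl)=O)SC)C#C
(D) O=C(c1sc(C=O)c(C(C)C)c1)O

D

[CX3](=O)[OX2H1] describes an sp2 carbon double-bonded to O and single-bonded to an -OH oxygen (a carboxylic acid).
(A) has an acyl chloride (-C(=O)Cl) but the carbonyl is bonded to Cl, not to an -OH oxygen.
(B) has a methyl-ester group (-C(=O)OCH3) but the singly-bonded O has no H (OX2H0, not OX2H1).
(C) has an acyl chloride (-C(=O)Cl) but the carbonyl is bonded to Cl, not to an -OH oxygen.
(D) contains a carboxylic acid group (-C(=O)OH), which satisfies every atom and bond constraint.
So the answer is (D).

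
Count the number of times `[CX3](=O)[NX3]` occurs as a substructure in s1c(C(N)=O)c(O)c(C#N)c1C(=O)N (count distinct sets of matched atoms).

[CX3](=O)[NX3] is the SMARTS for an amide: a carbonyl carbon bonded to a trivalent nitrogen.
The molecule carries 2 separate instances of a primary amide (-C(=O)NH2) meeting every constraint; each maps to a distinct set of atoms, giving 2 matches.

2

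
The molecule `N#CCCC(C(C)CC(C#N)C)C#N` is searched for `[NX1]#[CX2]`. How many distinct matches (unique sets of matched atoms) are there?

3

[NX1]#[CX2] is the SMARTS for a nitrile: a nitrogen triple-bonded to a two-connected carbon.
The molecule carries 3 separate instances of a nitrile (-C#N) meeting every constraint; each maps to a distinct set of atoms, giving 3 matches.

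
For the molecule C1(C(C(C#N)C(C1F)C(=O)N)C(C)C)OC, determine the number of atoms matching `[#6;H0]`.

2

The query [#6;H0] means: any carbon with no attached hydrogen.
Check the 16 heavy atoms by environment: 6× C (H1) → no; 3× C (H3) → no; 1× F (H0) → no; 2× C (H0) → match; 1× N (H0) → no; 2× O (H0) → no; 1× N (H2) → no.
That gives 2 matching atoms.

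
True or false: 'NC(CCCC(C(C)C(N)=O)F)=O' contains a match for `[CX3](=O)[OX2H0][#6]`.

The pattern [CX3](=O)[OX2H0][#6] describes a carbonyl carbon bonded to an oxygen that is itself bonded to carbon (no H on that O) — an ester.
The closest candidate here is a primary amide (-C(=O)NH2), but the carbonyl is bonded to N, not to an O-C linkage. No other fragment satisfies the full query, so there is no match.

False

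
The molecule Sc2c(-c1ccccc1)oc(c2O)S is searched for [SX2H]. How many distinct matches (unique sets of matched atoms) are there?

2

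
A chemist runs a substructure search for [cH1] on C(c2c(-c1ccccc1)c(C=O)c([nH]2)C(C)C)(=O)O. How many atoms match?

5

Check the 19 heavy atoms by environment: 1× n (aromatic, H1) → no; 5× c (aromatic, H0) → no; 1× C (H0) → no; 2× O (H0) → no; 1× O (H1) → no; 5× c (aromatic, H1) → match; 2× C (H1) → no; 2× C (H3) → no.
That gives 5 matching atoms.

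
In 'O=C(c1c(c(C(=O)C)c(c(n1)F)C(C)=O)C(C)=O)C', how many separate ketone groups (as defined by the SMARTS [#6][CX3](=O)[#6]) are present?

[#6][CX3](=O)[#6] is the SMARTS for a ketone: a carbonyl carbon (no H) flanked by two carbons.
The molecule carries 4 separate instances of an acetyl/ketone group (-C(=O)CH3) meeting every constraint; each maps to a distinct set of atoms, giving 4 matches.

4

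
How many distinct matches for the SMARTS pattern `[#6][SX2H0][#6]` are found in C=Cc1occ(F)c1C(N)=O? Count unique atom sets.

0

[#6][SX2H0][#6] is the SMARTS for a thioether: an aliphatic sulfur bridging two carbons with no H on the sulfur.
No fragment in the molecule satisfies every constraint, giving 0 matches.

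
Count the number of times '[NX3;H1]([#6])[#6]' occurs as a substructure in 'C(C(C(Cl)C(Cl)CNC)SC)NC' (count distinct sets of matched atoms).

[NX3;H1]([#6])[#6] is the SMARTS for a secondary amine: a trivalent nitrogen with one H, bonded to two carbons.
The molecule carries 2 separate instances of an N-methylamino group (-NHCH3) meeting every constraint; each maps to a distinct set of atoms, giving 2 matches.

2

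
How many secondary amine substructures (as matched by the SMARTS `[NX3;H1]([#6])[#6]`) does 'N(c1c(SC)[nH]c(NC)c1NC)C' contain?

3

[NX3;H1]([#6])[#6] is the SMARTS for a secondary amine: a trivalent nitrogen with one H, bonded to two carbons.
The molecule carries 3 separate instances of an N-methylamino group (-NHCH3) meeting every constraint; each maps to a distinct set of atoms, giving 3 matches.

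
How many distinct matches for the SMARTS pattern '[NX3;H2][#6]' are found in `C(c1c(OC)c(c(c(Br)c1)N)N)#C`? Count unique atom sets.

2

[NX3;H2][#6] is the SMARTS for a primary amine: a trivalent nitrogen with two H attached to carbon.
The molecule carries 2 separate instances of a primary amino group (-NH2) meeting every constraint; each maps to a distinct set of atoms, giving 2 matches.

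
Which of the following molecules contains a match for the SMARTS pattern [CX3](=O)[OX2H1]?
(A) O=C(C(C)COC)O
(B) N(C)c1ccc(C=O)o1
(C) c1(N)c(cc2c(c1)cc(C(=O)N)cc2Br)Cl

A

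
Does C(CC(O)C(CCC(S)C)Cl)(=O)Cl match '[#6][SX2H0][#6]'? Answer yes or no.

The pattern [#6][SX2H0][#6] describes an aliphatic sulfur bridging two carbons with no H on the sulfur — a thioether.
The closest candidate here is a thiol (-SH), but the sulfur has H1, not H0 bridging two carbons. No other fragment satisfies the full query, so there is no match.

No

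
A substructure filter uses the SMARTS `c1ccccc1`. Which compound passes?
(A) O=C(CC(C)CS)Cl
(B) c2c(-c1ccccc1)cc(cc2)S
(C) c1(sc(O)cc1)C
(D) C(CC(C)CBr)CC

c1ccccc1 describes six aromatic carbons in a ring (a benzene ring).
(A) has a methyl group (-CH3) but no six-membered all-carbon aromatic ring is present.
(B) contains a phenyl ring, which satisfies every atom and bond constraint.
(C) has a methyl group (-CH3) but no six-membered all-carbon aromatic ring is present.
(D) has a methyl group (-CH3) but no six-membered all-carbon aromatic ring is present.
So the answer is (B).

B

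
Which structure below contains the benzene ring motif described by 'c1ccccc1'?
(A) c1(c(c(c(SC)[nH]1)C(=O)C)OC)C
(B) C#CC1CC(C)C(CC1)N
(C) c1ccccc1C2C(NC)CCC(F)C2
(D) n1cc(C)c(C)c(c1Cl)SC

C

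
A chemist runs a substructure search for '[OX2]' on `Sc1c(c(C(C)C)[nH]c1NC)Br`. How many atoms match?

0

The query [OX2] means: aliphatic oxygen with two total connections — ether, hydroxyl, or ester single-bond O.
Check the 12 heavy atoms by environment: 1× n (aromatic, X3) → no; 4× c (aromatic, X3) → no; 4× C (X4) → no; 1× N (X3) → no; 1× Br (X1) → no; 1× S (X2) → no.
No environment satisfies the query, so 0 matching atoms.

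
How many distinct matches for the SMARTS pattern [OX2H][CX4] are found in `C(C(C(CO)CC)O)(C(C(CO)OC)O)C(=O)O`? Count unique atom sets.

[OX2H][CX4] is the SMARTS for an aliphatic alcohol: a hydroxyl oxygen bound to an sp3 (X4) carbon.
The molecule carries 4 separate instances of a hydroxyl group (-OH) meeting every constraint; each maps to a distinct set of atoms, giving 4 matches.

4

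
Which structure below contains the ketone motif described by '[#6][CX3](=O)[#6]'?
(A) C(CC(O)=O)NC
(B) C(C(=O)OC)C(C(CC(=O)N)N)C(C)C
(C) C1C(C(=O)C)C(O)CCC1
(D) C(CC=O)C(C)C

[#6][CX3](=O)[#6] describes a carbonyl carbon (no H) flanked by two carbons (a ketone).
(A) has a carboxylic acid group (-C(=O)OH) but one neighbour of the carbonyl carbon is O, not C.
(B) has a primary amide (-C(=O)NH2) but one neighbour of the carbonyl carbon is N, not C.
(C) contains an acetyl/ketone group (-C(=O)CH3), which satisfies every atom and bond constraint.
(D) has an aldehyde (-CHO) but the carbonyl carbon has H1, so it is not flanked by two carbons.
So the answer is (C).

C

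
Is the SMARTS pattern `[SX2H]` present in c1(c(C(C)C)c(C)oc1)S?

Yes

The pattern [SX2H] describes an aliphatic sulfur with two connections, one being H — a thiol.
The molecule carries a thiol (-SH), whose atoms satisfy every constraint of the query, so the pattern matches.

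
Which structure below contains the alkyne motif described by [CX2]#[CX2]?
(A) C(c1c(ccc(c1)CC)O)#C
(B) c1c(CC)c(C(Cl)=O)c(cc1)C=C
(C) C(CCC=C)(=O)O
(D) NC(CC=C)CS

A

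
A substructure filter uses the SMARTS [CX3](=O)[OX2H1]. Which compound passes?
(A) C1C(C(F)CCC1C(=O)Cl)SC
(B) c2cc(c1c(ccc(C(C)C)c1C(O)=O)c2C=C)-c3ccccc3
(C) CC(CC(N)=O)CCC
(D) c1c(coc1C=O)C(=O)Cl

[CX3](=O)[OX2H1] describes an sp2 carbon double-bonded to O and single-bonded to an -OH oxygen (a carboxylic acid).
(A) has an acyl chloride (-C(=O)Cl) but the carbonyl is bonded to Cl, not to an -OH oxygen.
(B) contains a carboxylic acid group (-C(=O)OH), which satisfies every atom and bond constraint.
(C) has a primary amide (-C(=O)NH2) but the carbonyl is bonded to N, not to an -OH oxygen.
(D) has an aldehyde (-CHO) but there is no singly-bonded oxygen on the carbonyl carbon.
So the answer is (B).

B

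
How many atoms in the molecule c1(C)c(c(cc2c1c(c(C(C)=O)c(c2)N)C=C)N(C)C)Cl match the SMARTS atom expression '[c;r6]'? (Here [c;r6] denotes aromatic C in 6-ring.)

10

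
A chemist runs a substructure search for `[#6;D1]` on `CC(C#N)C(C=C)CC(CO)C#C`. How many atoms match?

3

The query [#6;D1] means: carbon bonded to exactly one heavy atom.
Check the 13 heavy atoms by environment: 5× C (D2) → no; 3× C (D3) → no; 3× C (D1) → match; 1× O (D1) → no; 1× N (D1) → no.
That gives 3 matching atoms.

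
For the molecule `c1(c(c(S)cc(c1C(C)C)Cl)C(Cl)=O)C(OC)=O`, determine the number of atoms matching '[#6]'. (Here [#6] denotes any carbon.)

12

The query [#6] means: #6 matches any atom with atomic number 6 (carbon, aromatic or aliphatic).
Check the 18 heavy atoms by environment: 6× c (aromatic) → match; 6× C → match; 3× O → no; 2× Cl → no; 1× S → no.
Summing the matching environments: 6 + 6 = 12 matching atoms.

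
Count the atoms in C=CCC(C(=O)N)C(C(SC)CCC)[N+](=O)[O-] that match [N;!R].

The query [N;!R] means: aliphatic nitrogen not in a ring.
Check the 17 heavy atoms by environment: 11× C (acyclic) → no; 2× O (acyclic) → no; 1× N (acyclic) → match; 1× N (charge +1, acyclic) → match; 1× O (charge -1, acyclic) → no; 1× S (acyclic) → no.
Summing the matching environments: 1 + 1 = 2 matching atoms.

2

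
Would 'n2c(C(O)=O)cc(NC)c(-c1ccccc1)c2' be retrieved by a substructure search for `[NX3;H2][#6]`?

No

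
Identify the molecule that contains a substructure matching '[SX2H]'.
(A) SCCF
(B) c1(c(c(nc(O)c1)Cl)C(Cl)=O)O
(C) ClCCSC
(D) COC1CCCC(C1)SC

A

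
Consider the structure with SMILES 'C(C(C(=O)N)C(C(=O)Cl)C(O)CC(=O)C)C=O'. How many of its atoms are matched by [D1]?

8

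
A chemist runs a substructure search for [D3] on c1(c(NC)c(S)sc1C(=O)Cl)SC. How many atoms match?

5

Check the 13 heavy atoms by environment: 1× s (aromatic, D2) → no; 4× c (aromatic, D3) → match; 1× C (D3) → match; 1× O (D1) → no; 1× Cl (D1) → no; 1× S (D2) → no; 2× C (D1) → no; 1× N (D2) → no; 1× S (D1) → no.
Summing the matching environments: 4 + 1 = 5 matching atoms.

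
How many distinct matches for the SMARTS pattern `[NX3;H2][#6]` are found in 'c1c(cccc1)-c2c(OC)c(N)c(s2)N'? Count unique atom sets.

2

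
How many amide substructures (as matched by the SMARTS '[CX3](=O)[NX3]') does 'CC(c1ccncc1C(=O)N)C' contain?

1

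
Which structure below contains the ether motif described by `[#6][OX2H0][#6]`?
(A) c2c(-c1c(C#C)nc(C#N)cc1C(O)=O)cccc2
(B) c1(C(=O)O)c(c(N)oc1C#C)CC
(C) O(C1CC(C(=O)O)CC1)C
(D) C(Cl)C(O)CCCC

C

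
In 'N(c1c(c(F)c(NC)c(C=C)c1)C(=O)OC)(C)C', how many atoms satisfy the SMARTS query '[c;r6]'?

The query [c;r6] means: aromatic carbon that belongs to a six-membered ring.
Check the 18 heavy atoms by environment: 6× c (aromatic, in 6-ring) → match; 2× N (acyclic) → no; 7× C (acyclic) → no; 2× O (acyclic) → no; 1× F (acyclic) → no.
That gives 6 matching atoms.

6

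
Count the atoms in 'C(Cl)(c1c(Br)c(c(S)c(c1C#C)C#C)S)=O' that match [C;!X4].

Check the 16 heavy atoms by environment: 6× c (aromatic, X3) → no; 4× C (X2) → match; 1× C (X3) → match; 1× O (X1) → no; 1× Cl (X1) → no; 2× S (X2) → no; 1× Br (X1) → no.
Summing the matching environments: 4 + 1 = 5 matching atoms.

5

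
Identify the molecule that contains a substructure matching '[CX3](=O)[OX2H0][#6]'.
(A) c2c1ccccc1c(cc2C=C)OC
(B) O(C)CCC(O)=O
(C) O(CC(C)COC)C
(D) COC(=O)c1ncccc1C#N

[CX3](=O)[OX2H0][#6] describes a carbonyl carbon bonded to an oxygen that is itself bonded to carbon (no H on that O) (an ester).
(A) has a methoxy ether (-OCH3) but the ether oxygen is not adjacent to a C=O carbon.
(B) has a carboxylic acid group (-C(=O)OH) but the singly-bonded O carries H (OX2H1, not H0).
(C) has a methoxy ether (-OCH3) but the ether oxygen is not adjacent to a C=O carbon.
(D) contains a methyl-ester group (-C(=O)OCH3), which satisfies every atom and bond constraint.
So the answer is (D).

D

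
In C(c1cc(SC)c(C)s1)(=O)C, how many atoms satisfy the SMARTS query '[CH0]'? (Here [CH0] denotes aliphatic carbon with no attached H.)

The query [CH0] means: aliphatic carbon with no attached hydrogen.
Check the 11 heavy atoms by environment: 1× s (aromatic, H0) → no; 3× c (aromatic, H0) → no; 1× c (aromatic, H1) → no; 1× S (H0) → no; 3× C (H3) → no; 1× C (H0) → match; 1× O (H0) → no.
That gives 1 matching atom.

1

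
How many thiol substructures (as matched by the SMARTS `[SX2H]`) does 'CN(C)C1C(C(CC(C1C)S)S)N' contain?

[SX2H] is the SMARTS for a thiol: an aliphatic sulfur with two connections, one being H.
The molecule carries 2 separate instances of a thiol (-SH) meeting every constraint; each maps to a distinct set of atoms, giving 2 matches.

2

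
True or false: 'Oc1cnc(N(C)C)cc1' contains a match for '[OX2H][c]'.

The pattern [OX2H][c] describes a hydroxyl oxygen attached to an aromatic carbon — a phenol.
The molecule carries a hydroxyl group (-OH), whose atoms satisfy every constraint of the query, so the pattern matches.

True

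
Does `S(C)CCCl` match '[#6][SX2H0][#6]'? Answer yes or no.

The pattern [#6][SX2H0][#6] describes an aliphatic sulfur bridging two carbons with no H on the sulfur — a thioether.
The molecule carries a methylthio ether (-SCH3), whose atoms satisfy every constraint of the query, so the pattern matches.

Yes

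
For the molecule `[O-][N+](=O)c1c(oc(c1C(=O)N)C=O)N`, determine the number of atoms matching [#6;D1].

The query [#6;D1] means: carbon bonded to exactly one heavy atom.
Check the 14 heavy atoms by environment: 1× o (aromatic, D2) → no; 4× c (aromatic, D3) → no; 1× N (charge +1, D3) → no; 1× O (charge -1, D1) → no; 3× O (D1) → no; 1× C (D3) → no; 2× N (D1) → no; 1× C (D2) → no.
No environment satisfies the query, so 0 matching atoms.

0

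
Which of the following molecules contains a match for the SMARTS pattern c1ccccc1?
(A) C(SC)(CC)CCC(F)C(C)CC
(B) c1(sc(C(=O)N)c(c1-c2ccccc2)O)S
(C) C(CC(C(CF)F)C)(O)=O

c1ccccc1 describes six aromatic carbons in a ring (a benzene ring).
(A) has a methyl group (-CH3) but no six-membered all-carbon aromatic ring is present.
(B) contains a phenyl ring, which satisfies every atom and bond constraint.
(C) has a methyl group (-CH3) but no six-membered all-carbon aromatic ring is present.
So the answer is (B).

B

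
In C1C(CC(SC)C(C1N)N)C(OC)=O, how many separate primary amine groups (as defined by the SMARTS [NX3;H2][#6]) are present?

2

[NX3;H2][#6] is the SMARTS for a primary amine: a trivalent nitrogen with two H attached to carbon.
The molecule carries 2 separate instances of a primary amino group (-NH2) meeting every constraint; each maps to a distinct set of atoms, giving 2 matches.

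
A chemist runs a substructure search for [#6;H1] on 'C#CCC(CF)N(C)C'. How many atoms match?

2

The query [#6;H1] means: any carbon bearing exactly one hydrogen.
Check the 9 heavy atoms by environment: 2× C (H2) → no; 2× C (H1) → match; 1× C (H0) → no; 1× F (H0) → no; 1× N (H0) → no; 2× C (H3) → no.
That gives 2 matching atoms.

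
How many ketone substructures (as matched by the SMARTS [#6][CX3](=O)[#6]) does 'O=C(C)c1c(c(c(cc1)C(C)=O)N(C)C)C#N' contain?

2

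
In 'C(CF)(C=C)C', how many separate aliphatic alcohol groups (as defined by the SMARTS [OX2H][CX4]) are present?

0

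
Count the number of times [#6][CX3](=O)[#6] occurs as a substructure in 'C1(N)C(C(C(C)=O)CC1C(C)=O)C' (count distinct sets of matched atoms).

2

[#6][CX3](=O)[#6] is the SMARTS for a ketone: a carbonyl carbon (no H) flanked by two carbons.
The molecule carries 2 separate instances of an acetyl/ketone group (-C(=O)CH3) meeting every constraint; each maps to a distinct set of atoms, giving 2 matches.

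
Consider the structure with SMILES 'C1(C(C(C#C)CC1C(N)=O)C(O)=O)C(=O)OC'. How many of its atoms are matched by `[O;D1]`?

Check the 17 heavy atoms by environment: 7× C (D3) → no; 2× C (D2) → no; 4× O (D1) → match; 1× N (D1) → no; 2× C (D1) → no; 1× O (D2) → no.
That gives 4 matching atoms.

4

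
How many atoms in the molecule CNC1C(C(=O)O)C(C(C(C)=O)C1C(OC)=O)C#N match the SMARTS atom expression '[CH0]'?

4

Check the 19 heavy atoms by environment: 5× C (H1) → no; 1× N (H1) → no; 3× C (H3) → no; 4× C (H0) → match; 4× O (H0) → no; 1× N (H0) → no; 1× O (H1) → no.
That gives 4 matching atoms.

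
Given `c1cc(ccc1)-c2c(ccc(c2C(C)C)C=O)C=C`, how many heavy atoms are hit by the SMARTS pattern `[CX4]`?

3

The query [CX4] means: C with X4: aliphatic carbon with exactly 4 total connections (bonds + H).
Check the 19 heavy atoms by environment: 12× c (aromatic, X3) → no; 3× C (X3) → no; 1× O (X1) → no; 3× C (X4) → match.
That gives 3 matching atoms.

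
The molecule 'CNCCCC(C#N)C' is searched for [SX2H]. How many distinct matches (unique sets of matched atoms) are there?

0

[SX2H] is the SMARTS for a thiol: an aliphatic sulfur with two connections, one being H.
No fragment in the molecule satisfies every constraint, giving 0 matches.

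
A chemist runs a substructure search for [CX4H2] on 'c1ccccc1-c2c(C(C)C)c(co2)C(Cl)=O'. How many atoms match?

The query [CX4H2] means: sp3 carbon (X4) with exactly two hydrogens.
Check the 17 heavy atoms by environment: 1× o (aromatic, H0, X2) → no; 6× c (aromatic, H1, X3) → no; 4× c (aromatic, H0, X3) → no; 1× C (H1, X4) → no; 2× C (H3, X4) → no; 1× C (H0, X3) → no; 1× O (H0, X1) → no; 1× Cl (H0, X1) → no.
No environment satisfies the query, so 0 matching atoms.

0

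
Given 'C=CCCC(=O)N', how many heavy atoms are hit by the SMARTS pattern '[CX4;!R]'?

2

The query [CX4;!R] means: aliphatic carbon with four total connections, not in a ring.
Check the 7 heavy atoms by environment: 2× C (X4, acyclic) → match; 3× C (X3, acyclic) → no; 1× O (X1, acyclic) → no; 1× N (X3, acyclic) → no.
That gives 2 matching atoms.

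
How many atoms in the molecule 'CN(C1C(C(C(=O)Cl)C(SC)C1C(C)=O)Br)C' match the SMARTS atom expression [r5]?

The query [r5] means: r5 matches atoms in a five-membered ring.
Check the 17 heavy atoms by environment: 5× C (in 5-ring) → match; 1× N (acyclic) → no; 6× C (acyclic) → no; 1× S (acyclic) → no; 2× O (acyclic) → no; 1× Cl (acyclic) → no; 1× Br (acyclic) → no.
That gives 5 matching atoms.

5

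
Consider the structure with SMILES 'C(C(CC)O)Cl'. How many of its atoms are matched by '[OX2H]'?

1

The query [OX2H] means: aliphatic oxygen with two connections, one of which is H — an -OH oxygen.
Check the 6 heavy atoms by environment: 2× C (H2, X4) → no; 1× C (H1, X4) → no; 1× O (H1, X2) → match; 1× Cl (H0, X1) → no; 1× C (H3, X4) → no.
That gives 1 matching atom.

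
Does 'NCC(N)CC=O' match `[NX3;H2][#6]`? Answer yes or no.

The pattern [NX3;H2][#6] describes a trivalent nitrogen with two H attached to carbon — a primary amine.
The molecule carries a primary amino group (-NH2), whose atoms satisfy every constraint of the query, so the pattern matches.

Yes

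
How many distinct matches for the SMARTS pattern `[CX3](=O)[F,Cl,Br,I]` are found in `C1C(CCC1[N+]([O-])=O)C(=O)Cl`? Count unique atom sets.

1

[CX3](=O)[F,Cl,Br,I] is the SMARTS for an acyl halide: a carbonyl carbon bonded to a halogen.
Exactly one fragment in the molecule meets all constraints, giving 1 match.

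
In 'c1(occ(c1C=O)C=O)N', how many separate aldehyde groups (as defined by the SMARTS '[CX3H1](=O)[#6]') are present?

[CX3H1](=O)[#6] is the SMARTS for an aldehyde: an sp2 carbon with one H, double-bonded to O and single-bonded to carbon.
The molecule carries 2 separate instances of an aldehyde (-CHO) meeting every constraint; each maps to a distinct set of atoms, giving 2 matches.

2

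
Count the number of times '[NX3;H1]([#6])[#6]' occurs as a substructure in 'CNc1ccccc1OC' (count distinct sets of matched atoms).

1

[NX3;H1]([#6])[#6] is the SMARTS for a secondary amine: a trivalent nitrogen with one H, bonded to two carbons.
Exactly one fragment in the molecule meets all constraints, giving 1 match.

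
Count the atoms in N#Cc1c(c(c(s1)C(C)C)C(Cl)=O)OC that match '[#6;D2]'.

The query [#6;D2] means: any carbon bonded to exactly two heavy atoms.
Check the 15 heavy atoms by environment: 1× s (aromatic, D2) → no; 4× c (aromatic, D3) → no; 1× C (D2) → match; 1× N (D1) → no; 2× C (D3) → no; 3× C (D1) → no; 1× O (D1) → no; 1× Cl (D1) → no; 1× O (D2) → no.
That gives 1 matching atom.

1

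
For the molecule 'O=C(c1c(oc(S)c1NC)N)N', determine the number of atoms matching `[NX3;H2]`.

Check the 12 heavy atoms by environment: 1× o (aromatic, H0, X2) → no; 4× c (aromatic, H0, X3) → no; 1× S (H1, X2) → no; 1× N (H1, X3) → no; 1× C (H3, X4) → no; 2× N (H2, X3) → match; 1× C (H0, X3) → no; 1× O (H0, X1) → no.
That gives 2 matching atoms.

2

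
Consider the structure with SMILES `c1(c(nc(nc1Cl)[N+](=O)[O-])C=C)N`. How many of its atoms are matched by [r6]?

6

Check the 13 heavy atoms by environment: 2× n (aromatic, in 6-ring) → match; 4× c (aromatic, in 6-ring) → match; 1× Cl (acyclic) → no; 2× C (acyclic) → no; 1× N (charge +1, acyclic) → no; 1× O (charge -1, acyclic) → no; 1× O (acyclic) → no; 1× N (acyclic) → no.
Summing the matching environments: 2 + 4 = 6 matching atoms.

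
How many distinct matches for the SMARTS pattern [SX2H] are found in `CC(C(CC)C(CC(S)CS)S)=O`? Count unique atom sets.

3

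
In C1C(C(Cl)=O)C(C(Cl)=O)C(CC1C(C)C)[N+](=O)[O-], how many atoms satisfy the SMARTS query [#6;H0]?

2

The query [#6;H0] means: any carbon with no attached hydrogen.
Check the 18 heavy atoms by environment: 5× C (H1) → no; 2× C (H2) → no; 2× C (H3) → no; 2× C (H0) → match; 3× O (H0) → no; 2× Cl (H0) → no; 1× N (charge +1, H0) → no; 1× O (charge -1, H0) → no.
That gives 2 matching atoms.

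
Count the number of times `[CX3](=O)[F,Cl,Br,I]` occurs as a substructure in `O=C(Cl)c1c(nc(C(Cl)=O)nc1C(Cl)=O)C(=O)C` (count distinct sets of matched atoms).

[CX3](=O)[F,Cl,Br,I] is the SMARTS for an acyl halide: a carbonyl carbon bonded to a halogen.
The molecule carries 3 separate instances of an acyl chloride (-C(=O)Cl) meeting every constraint; each maps to a distinct set of atoms, giving 3 matches.

3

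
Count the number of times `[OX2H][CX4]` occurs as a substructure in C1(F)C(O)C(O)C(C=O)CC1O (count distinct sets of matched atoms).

3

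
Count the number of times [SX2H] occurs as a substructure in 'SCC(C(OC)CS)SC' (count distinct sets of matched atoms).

[SX2H] is the SMARTS for a thiol: an aliphatic sulfur with two connections, one being H.
The molecule carries 2 separate instances of a thiol (-SH) meeting every constraint; each maps to a distinct set of atoms, giving 2 matches.

2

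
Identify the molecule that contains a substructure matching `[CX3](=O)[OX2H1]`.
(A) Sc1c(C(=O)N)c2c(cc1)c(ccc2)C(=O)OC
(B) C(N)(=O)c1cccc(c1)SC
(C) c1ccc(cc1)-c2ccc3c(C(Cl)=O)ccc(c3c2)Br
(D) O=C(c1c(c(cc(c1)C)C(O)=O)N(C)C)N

[CX3](=O)[OX2H1] describes an sp2 carbon double-bonded to O and single-bonded to an -OH oxygen (a carboxylic acid).
(A) has a methyl-ester group (-C(=O)OCH3) but the singly-bonded O has no H (OX2H0, not OX2H1).
(B) has a primary amide (-C(=O)NH2) but the carbonyl is bonded to N, not to an -OH oxygen.
(C) has an acyl chloride (-C(=O)Cl) but the carbonyl is bonded to Cl, not to an -OH oxygen.
(D) contains a carboxylic acid group (-C(=O)OH), which satisfies every atom and bond constraint.
So the answer is (D).

D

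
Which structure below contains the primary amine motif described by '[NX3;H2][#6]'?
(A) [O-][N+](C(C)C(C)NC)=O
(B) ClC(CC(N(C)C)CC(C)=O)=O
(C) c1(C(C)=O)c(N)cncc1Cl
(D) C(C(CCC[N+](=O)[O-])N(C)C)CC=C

C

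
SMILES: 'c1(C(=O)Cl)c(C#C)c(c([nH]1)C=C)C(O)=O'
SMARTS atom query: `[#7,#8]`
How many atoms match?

4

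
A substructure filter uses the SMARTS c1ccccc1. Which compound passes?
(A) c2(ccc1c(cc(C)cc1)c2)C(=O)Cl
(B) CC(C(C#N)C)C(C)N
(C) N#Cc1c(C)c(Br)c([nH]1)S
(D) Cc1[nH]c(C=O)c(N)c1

A

c1ccccc1 describes six aromatic carbons in a ring (a benzene ring).
(A) contains the required atom environment, so the pattern matches.
(B) has a methyl group (-CH3) but no six-membered all-carbon aromatic ring is present.
(C) has a methyl group (-CH3) but no six-membered all-carbon aromatic ring is present.
(D) has a methyl group (-CH3) but no six-membered all-carbon aromatic ring is present.
So the answer is (A).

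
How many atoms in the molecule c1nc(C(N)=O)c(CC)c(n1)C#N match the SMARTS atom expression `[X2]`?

3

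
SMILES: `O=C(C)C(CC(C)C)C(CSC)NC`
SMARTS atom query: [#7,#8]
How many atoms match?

2

The query [#7,#8] means: nitrogen or oxygen (comma = OR).
Check the 14 heavy atoms by environment: 11× C → no; 1× O → match; 1× N → match; 1× S → no.
Summing the matching environments: 1 + 1 = 2 matching atoms.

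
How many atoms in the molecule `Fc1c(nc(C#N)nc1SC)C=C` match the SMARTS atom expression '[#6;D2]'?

The query [#6;D2] means: any carbon bonded to exactly two heavy atoms.
Check the 13 heavy atoms by environment: 2× n (aromatic, D2) → no; 4× c (aromatic, D3) → no; 2× C (D2) → match; 1× N (D1) → no; 1× F (D1) → no; 1× S (D2) → no; 2× C (D1) → no.
That gives 2 matching atoms.

2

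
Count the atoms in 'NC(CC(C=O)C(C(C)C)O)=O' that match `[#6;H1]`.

4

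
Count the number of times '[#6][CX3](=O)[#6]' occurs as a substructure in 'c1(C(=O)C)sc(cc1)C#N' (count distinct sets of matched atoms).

[#6][CX3](=O)[#6] is the SMARTS for a ketone: a carbonyl carbon (no H) flanked by two carbons.
Exactly one fragment in the molecule meets all constraints, giving 1 match.

1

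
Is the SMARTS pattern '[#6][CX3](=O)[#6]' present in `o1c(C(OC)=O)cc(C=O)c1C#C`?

No

The pattern [#6][CX3](=O)[#6] describes a carbonyl carbon (no H) flanked by two carbons — a ketone.
The closest candidate here is a methyl-ester group (-C(=O)OCH3), but one neighbour of the carbonyl carbon is O, not C. No other fragment satisfies the full query, so there is no match.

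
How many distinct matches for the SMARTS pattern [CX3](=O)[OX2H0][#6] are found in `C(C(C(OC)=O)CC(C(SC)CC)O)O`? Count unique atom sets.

1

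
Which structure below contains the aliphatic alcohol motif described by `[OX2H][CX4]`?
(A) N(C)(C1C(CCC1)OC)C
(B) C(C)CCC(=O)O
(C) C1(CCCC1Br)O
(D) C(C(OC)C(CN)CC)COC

[OX2H][CX4] describes a hydroxyl oxygen bound to an sp3 (X4) carbon (an aliphatic alcohol).
(A) has a methoxy ether (-OCH3) but the oxygen has H0 (ether), not H1.
(B) has a carboxylic acid group (-C(=O)OH) but the -OH is on a CX3 carbonyl carbon, not a CX4 carbon.
(C) contains a hydroxyl group (-OH), which satisfies every atom and bond constraint.
(D) has a methoxy ether (-OCH3) but the oxygen has H0 (ether), not H1.
So the answer is (C).

C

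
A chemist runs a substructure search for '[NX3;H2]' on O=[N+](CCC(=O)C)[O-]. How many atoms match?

0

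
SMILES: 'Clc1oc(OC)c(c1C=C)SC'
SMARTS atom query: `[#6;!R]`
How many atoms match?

4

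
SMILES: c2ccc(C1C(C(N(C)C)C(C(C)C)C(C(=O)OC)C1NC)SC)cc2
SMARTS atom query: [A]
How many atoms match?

20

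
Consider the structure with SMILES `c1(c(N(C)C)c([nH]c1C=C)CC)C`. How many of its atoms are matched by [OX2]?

The query [OX2] means: aliphatic oxygen with two total connections — ether, hydroxyl, or ester single-bond O.
Check the 13 heavy atoms by environment: 1× n (aromatic, X3) → no; 4× c (aromatic, X3) → no; 5× C (X4) → no; 1× N (X3) → no; 2× C (X3) → no.
No environment satisfies the query, so 0 matching atoms.

0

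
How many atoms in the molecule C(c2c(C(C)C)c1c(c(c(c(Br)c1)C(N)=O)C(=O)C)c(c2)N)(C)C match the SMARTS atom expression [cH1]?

The query [cH1] means: aromatic carbon bearing exactly one hydrogen.
Check the 24 heavy atoms by environment: 8× c (aromatic, H0) → no; 2× c (aromatic, H1) → match; 1× Br (H0) → no; 2× C (H0) → no; 2× O (H0) → no; 2× N (H2) → no; 2× C (H1) → no; 5× C (H3) → no.
That gives 2 matching atoms.

2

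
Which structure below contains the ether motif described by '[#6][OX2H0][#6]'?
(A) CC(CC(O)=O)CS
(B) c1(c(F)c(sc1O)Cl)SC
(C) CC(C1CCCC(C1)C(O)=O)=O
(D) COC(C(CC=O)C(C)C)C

[#6][OX2H0][#6] describes an aliphatic oxygen bridging two carbons with no H on the oxygen (an ether).
(A) has a carboxylic acid group (-C(=O)OH) but the -OH oxygen has H1; the =O is OX1, not OX2.
(B) has a hydroxyl group (-OH) but the oxygen has H1, not H0 bridging two carbons.
(C) has a carboxylic acid group (-C(=O)OH) but the -OH oxygen has H1; the =O is OX1, not OX2.
(D) contains a methoxy ether (-OCH3), which satisfies every atom and bond constraint.
So the answer is (D).

D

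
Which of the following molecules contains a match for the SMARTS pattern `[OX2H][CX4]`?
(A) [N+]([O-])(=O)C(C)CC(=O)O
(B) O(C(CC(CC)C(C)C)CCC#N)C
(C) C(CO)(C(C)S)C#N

C

[OX2H][CX4] describes a hydroxyl oxygen bound to an sp3 (X4) carbon (an aliphatic alcohol).
(A) has a carboxylic acid group (-C(=O)OH) but the -OH is on a CX3 carbonyl carbon, not a CX4 carbon.
(B) has a methoxy ether (-OCH3) but the oxygen has H0 (ether), not H1.
(C) contains a hydroxyl group (-OH), which satisfies every atom and bond constraint.
So the answer is (C).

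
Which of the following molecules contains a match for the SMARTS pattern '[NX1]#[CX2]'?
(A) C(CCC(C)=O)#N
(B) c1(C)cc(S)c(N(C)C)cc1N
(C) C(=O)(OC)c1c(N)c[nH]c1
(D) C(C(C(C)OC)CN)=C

A

[NX1]#[CX2] describes a nitrogen triple-bonded to a two-connected carbon (a nitrile).
(A) contains a nitrile (-C#N), which satisfies every atom and bond constraint.
(B) has a primary amino group (-NH2) but the nitrogen is NX3 (three connections), not NX1 triple-bonded.
(C) has a primary amino group (-NH2) but the nitrogen is NX3 (three connections), not NX1 triple-bonded.
(D) has a primary amino group (-NH2) but the nitrogen is NX3 (three connections), not NX1 triple-bonded.
So the answer is (A).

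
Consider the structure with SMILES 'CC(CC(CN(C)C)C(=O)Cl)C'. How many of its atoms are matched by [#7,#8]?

2

The query [#7,#8] means: nitrogen or oxygen (comma = OR).
Check the 12 heavy atoms by environment: 9× C → no; 1× N → match; 1× O → match; 1× Cl → no.
Summing the matching environments: 1 + 1 = 2 matching atoms.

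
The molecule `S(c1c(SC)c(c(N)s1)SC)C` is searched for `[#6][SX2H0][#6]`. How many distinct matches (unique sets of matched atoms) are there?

[#6][SX2H0][#6] is the SMARTS for a thioether: an aliphatic sulfur bridging two carbons with no H on the sulfur.
The molecule carries 3 separate instances of a methylthio ether (-SCH3) meeting every constraint; each maps to a distinct set of atoms, giving 3 matches.

3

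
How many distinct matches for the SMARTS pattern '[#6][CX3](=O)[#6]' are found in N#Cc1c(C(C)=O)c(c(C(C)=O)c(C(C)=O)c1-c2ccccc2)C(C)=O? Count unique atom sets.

[#6][CX3](=O)[#6] is the SMARTS for a ketone: a carbonyl carbon (no H) flanked by two carbons.
The molecule carries 4 separate instances of an acetyl/ketone group (-C(=O)CH3) meeting every constraint; each maps to a distinct set of atoms, giving 4 matches.

4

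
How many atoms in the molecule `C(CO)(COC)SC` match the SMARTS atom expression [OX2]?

2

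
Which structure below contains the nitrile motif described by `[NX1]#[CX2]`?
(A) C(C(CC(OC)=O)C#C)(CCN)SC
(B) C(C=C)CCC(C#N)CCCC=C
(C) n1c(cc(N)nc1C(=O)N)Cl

[NX1]#[CX2] describes a nitrogen triple-bonded to a two-connected carbon (a nitrile).
(A) has a primary amino group (-NH2) but the nitrogen is NX3 (three connections), not NX1 triple-bonded.
(B) contains a nitrile (-C#N), which satisfies every atom and bond constraint.
(C) has a primary amino group (-NH2) but the nitrogen is NX3 (three connections), not NX1 triple-bonded.
So the answer is (B).

B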